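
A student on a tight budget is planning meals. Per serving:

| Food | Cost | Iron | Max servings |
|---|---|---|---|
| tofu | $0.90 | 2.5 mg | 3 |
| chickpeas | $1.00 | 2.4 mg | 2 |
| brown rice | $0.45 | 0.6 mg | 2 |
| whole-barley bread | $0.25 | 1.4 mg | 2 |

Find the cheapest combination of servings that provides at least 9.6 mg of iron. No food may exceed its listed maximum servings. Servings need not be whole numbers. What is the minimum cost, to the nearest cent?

$2.95

Cost per mg of iron: whole-barley bread $0.1786, tofu $0.3600, chickpeas $0.4167, brown rice $0.7500.
Take 2 servings of whole-barley bread: +2.8 mg iron for $0.50 (total $0.50, still need 6.8 mg).
Take 2.72 servings of tofu: +6.8 mg iron for $2.45 (total $2.95, still need 0.0 mg).
Greedy by cheapest-per-mg is optimal for a single linear constraint, so the minimum cost is $2.95.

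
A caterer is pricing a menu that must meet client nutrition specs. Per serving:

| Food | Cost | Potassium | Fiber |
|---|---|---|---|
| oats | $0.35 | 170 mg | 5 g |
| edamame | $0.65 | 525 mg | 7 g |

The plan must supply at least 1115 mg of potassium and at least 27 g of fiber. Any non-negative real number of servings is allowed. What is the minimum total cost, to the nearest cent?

Check every corner: each single food scaled to meet both minima, and each pair solved so both constraints bind.
oats only: max(1115/170, 27/5) = 6.559 servings → $2.30.
edamame only: max(1115/525, 27/7) = 3.857 servings → $2.51.
oats + edamame with both tight: 4.439 servings and 0.6864 servings → $2.00.
So the least-cost plan costs $2.00.

$2.00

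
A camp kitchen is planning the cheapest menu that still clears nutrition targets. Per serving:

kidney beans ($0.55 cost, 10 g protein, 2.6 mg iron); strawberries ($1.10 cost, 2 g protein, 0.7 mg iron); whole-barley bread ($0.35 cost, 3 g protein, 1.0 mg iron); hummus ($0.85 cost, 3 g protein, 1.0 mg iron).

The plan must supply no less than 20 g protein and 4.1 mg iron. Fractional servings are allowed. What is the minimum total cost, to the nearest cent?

$1.10

For a min-cost LP with two ≥-constraints, a basic feasible solution has at most two positive variables.
kidney beans only: max(20/10, 4.1/2.6) = 2 servings → $1.10.
strawberries only: max(20/2, 4.1/0.7) = 10 servings → $11.00.
whole-barley bread only: max(20/3, 4.1/1.0) = 6.667 servings → $2.33.
hummus only: max(20/3, 4.1/1.0) = 6.667 servings → $5.67.
kidney beans + strawberries with both targets exact would need a negative amount; discard.
kidney beans + whole-barley bread with both targets exact would need a negative amount; discard.
kidney beans + hummus: the both-tight solution has a negative serving — not a feasible corner.
strawberries + whole-barley bread: intersection lies outside the first quadrant.
strawberries + hummus with both targets exact would need a negative amount; discard.
whole-barley bread + hummus (both tight): parallel constraints — no distinct corner.
So the least-cost plan costs $1.10.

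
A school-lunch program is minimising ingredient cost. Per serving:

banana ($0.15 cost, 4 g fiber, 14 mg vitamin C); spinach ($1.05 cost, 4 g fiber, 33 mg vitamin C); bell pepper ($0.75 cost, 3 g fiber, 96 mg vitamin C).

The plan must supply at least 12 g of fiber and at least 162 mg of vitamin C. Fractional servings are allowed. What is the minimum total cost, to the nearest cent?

$1.34

This is a tiny linear program; its minimum lies at a vertex of the feasible set. List the vertices and price them.
banana only: max(12/4, 162/14) = 11.57 servings → $1.74.
spinach only: max(12/4, 162/33) = 4.909 servings → $5.15.
bell pepper only: max(12/3, 162/96) = 4 servings → $3.00.
banana + spinach: the both-tight solution has a negative serving — not a feasible corner.
banana + bell pepper with both tight: 1.947 servings and 1.404 servings → $1.34.
spinach + bell pepper with both tight: 2.337 servings and 0.8842 servings → $3.12.
So the least-cost plan costs $1.34.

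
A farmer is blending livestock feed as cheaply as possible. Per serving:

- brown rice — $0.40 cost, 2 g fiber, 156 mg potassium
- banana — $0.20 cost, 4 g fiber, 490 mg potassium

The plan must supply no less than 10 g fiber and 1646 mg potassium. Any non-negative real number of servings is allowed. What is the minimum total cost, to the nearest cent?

Minimising a linear cost over {fiber ≥ 10, potassium ≥ 1646, servings ≥ 0} — the optimum is at a vertex, using one or two foods.
brown rice only: max(10/2, 1646/156) = 10.55 servings → $4.22.
banana only: max(10/4, 1646/490) = 3.359 servings → $0.67.
brown rice + banana: the both-tight solution has a negative serving — not a feasible corner.
Cheapest feasible corner: $0.67.

$0.67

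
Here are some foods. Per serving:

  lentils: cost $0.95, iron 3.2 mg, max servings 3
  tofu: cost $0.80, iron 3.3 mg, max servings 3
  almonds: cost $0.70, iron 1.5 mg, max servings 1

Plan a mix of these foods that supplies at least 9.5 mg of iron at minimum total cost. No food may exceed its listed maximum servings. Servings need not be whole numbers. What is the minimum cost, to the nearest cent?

$2.30

Cost per mg of iron: tofu $0.2424, lentils $0.2969, almonds $0.4667.
Take 2.879 servings of tofu: +9.5 mg iron for $2.30 (total $2.30, still need 0.0 mg).
Filling from the cheapest source first is optimal under one linear minimum: $2.30.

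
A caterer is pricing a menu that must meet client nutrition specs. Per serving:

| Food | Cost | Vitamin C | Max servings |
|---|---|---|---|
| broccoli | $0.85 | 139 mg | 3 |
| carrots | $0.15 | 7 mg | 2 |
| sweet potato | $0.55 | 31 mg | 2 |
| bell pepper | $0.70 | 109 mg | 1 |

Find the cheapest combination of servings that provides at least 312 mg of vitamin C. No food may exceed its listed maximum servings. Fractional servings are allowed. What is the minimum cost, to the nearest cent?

Cost per mg of vitamin C: broccoli $0.0061, bell pepper $0.0064, sweet potato $0.0177, carrots $0.0214.
Take 2.245 servings of broccoli: +312.0 mg vitamin C for $1.91 (total $1.91, still need 0.0 mg).
Filling from the cheapest source first is optimal under one linear minimum: $1.91.

$1.91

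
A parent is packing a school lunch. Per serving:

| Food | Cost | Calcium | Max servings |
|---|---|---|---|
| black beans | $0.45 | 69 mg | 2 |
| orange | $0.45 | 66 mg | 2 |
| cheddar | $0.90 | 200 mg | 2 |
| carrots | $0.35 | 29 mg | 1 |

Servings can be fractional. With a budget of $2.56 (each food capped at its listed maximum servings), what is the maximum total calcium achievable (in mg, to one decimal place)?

Calcium per dollar: cheddar 222.2, black beans 153.3, orange 146.7, carrots 82.86.
Take 2 servings of cheddar: spends $1.80, +400.0 mg calcium (running total 400.0 mg).
Take 1.689 servings of black beans: spends $0.76, +116.5 mg calcium (running total 516.5 mg).
Greedy by best ratio exhausts the cost allowance optimally: 516.5 mg.

516.5 mg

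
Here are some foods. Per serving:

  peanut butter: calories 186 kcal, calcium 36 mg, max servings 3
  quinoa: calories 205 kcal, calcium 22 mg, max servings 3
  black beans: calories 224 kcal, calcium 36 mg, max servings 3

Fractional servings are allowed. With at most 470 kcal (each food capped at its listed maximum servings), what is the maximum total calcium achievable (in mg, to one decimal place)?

Calcium per kcal: peanut butter 0.1935, black beans 0.1607, quinoa 0.1073.
Take 2.527 servings of peanut butter: uses 470 kcal, +91.0 mg calcium (running total 91.0 mg).
Filling greedily by calcium-per-kcal is optimal for one linear limit, giving 91.0 mg.

91.0 mg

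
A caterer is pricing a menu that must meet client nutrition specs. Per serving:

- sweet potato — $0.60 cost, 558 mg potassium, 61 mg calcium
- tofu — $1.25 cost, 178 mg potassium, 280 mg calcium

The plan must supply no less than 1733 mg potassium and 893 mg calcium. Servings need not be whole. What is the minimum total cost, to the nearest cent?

$4.72

For a min-cost LP with two ≥-constraints, a basic feasible solution has at most two positive variables.
sweet potato only: max(1733/558, 893/61) = 14.64 servings → $8.78.
tofu only: max(1733/178, 893/280) = 9.736 servings → $12.17.
sweet potato + tofu with both tight: 2.244 servings and 2.7 servings → $4.72.
Cheapest feasible corner: $4.72.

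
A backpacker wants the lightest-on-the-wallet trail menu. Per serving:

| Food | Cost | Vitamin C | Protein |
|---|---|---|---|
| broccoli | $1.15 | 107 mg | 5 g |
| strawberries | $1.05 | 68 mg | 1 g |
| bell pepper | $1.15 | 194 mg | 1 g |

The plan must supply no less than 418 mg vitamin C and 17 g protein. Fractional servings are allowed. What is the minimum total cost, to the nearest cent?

$4.20

Minimising a linear cost over {vitamin C ≥ 418, protein ≥ 17, servings ≥ 0} — the optimum is at a vertex, using one or two foods.
broccoli only: max(418/107, 17/5) = 3.907 servings → $4.49.
strawberries only: max(418/68, 17/1) = 17 servings → $17.85.
bell pepper only: max(418/194, 17/1) = 17 servings → $19.55.
broccoli + strawberries with both tight: 3.167 servings and 1.163 servings → $4.86.
broccoli + bell pepper with both tight: 3.337 servings and 0.314 servings → $4.20.
strawberries + bell pepper: intersection lies outside the first quadrant.
Cheapest feasible corner: $4.20.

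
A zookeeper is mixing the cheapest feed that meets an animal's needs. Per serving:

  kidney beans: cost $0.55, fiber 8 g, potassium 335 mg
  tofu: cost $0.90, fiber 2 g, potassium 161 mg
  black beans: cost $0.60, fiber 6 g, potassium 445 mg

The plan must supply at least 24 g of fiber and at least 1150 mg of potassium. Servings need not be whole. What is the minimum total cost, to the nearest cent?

$1.79

Check every corner: each single food scaled to meet both minima, and each pair solved so both constraints bind.
kidney beans only: max(24/8, 1150/335) = 3.433 servings → $1.89.
tofu only: max(24/2, 1150/161) = 12 servings → $10.80.
black beans only: max(24/6, 1150/445) = 4 servings → $2.40.
kidney beans + tofu with both tight: 2.531 servings and 1.877 servings → $3.08.
kidney beans + black beans with both tight: 2.439 servings and 0.7484 servings → $1.79.
tofu + black beans: intersection lies outside the first quadrant.
The minimum over all feasible corners is $1.79.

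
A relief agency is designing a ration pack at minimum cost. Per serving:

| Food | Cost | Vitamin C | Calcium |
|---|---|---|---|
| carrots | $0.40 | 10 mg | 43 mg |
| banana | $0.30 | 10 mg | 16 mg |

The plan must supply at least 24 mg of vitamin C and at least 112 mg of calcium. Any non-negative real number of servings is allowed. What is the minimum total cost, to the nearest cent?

The cheapest plan sits at a corner of the feasible region — with two constraints it uses at most two foods.
carrots only: max(24/10, 112/43) = 2.605 servings → $1.04.
banana only: max(24/10, 112/16) = 7 servings → $2.10.
carrots + banana with both targets exact would need a negative amount; discard.
So the least-cost plan costs $1.04.

$1.04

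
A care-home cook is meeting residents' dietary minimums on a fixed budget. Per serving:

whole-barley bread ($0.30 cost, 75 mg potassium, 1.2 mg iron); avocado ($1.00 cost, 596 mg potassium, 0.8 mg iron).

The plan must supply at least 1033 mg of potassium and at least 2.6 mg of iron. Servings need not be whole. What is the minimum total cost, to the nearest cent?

Compare the cost at each extreme point of the feasible region.
whole-barley bread only: max(1033/75, 2.6/1.2) = 13.77 servings → $4.13.
avocado only: max(1033/596, 2.6/0.8) = 3.25 servings → $3.25.
whole-barley bread + avocado with both tight: 1.104 servings and 1.594 servings → $1.93.
Cheapest feasible corner: $1.93.

$1.93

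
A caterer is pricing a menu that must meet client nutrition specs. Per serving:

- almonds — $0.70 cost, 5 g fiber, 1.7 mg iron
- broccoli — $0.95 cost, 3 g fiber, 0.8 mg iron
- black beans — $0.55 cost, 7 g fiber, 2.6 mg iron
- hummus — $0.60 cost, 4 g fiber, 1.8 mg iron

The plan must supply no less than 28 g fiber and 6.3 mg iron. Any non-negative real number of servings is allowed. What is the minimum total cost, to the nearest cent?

$2.20

At the optimum either one food covers both requirements or two foods hit both targets exactly; no other combination can be cheaper.
almonds only: max(28/5, 6.3/1.7) = 5.6 servings → $3.92.
broccoli only: max(28/3, 6.3/0.8) = 9.333 servings → $8.87.
black beans only: max(28/7, 6.3/2.6) = 4 servings → $2.20.
hummus only: max(28/4, 6.3/1.8) = 7 servings → $4.20.
almonds + broccoli: intersection lies outside the first quadrant.
almonds + black beans with both targets exact would need a negative amount; discard.
almonds + hummus with both targets exact would need a negative amount; discard.
broccoli + black beans: the both-tight solution has a negative serving — not a feasible corner.
broccoli + hummus: intersection lies outside the first quadrant.
black beans + hummus: the both-tight solution has a negative serving — not a feasible corner.
The minimum over all feasible corners is $2.20.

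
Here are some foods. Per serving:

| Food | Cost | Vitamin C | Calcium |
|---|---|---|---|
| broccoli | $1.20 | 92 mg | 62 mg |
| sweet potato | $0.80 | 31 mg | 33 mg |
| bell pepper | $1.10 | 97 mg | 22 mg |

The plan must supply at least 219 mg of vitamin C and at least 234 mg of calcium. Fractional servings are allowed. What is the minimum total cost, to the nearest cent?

With two linear requirements the optimum uses one or two foods; enumerate the corners.
broccoli only: max(219/92, 234/62) = 3.774 servings → $4.53.
sweet potato only: max(219/31, 234/33) = 7.091 servings → $5.67.
bell pepper only: max(219/97, 234/22) = 10.64 servings → $11.70.
broccoli + sweet potato: the both-tight solution has a negative serving — not a feasible corner.
broccoli + bell pepper: intersection lies outside the first quadrant.
sweet potato + bell pepper with both targets exact would need a negative amount; discard.
So the least-cost plan costs $4.53.

$4.53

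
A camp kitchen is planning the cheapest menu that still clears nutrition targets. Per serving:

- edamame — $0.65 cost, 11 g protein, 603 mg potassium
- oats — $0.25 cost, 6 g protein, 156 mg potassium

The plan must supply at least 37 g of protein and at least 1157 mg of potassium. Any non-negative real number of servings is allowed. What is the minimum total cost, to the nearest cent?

edamame only: max(37/11, 1157/603) = 3.364 servings → $2.19.
oats only: max(37/6, 1157/156) = 7.417 servings → $1.85.
edamame + oats with both tight: 0.6151 servings and 5.039 servings → $1.66.
So the least-cost plan costs $1.66.

$1.66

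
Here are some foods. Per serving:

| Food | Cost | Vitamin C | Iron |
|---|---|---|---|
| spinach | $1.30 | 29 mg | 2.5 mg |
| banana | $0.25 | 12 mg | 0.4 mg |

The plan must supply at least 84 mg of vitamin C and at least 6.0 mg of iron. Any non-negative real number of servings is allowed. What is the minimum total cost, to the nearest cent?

Compare the cost at each extreme point of the feasible region.
spinach only: max(84/29, 6.0/2.5) = 2.897 servings → $3.77.
banana only: max(84/12, 6.0/0.4) = 15 servings → $3.75.
spinach + banana with both tight: 2.087 servings and 1.957 servings → $3.20.
The minimum over all feasible corners is $3.20.

$3.20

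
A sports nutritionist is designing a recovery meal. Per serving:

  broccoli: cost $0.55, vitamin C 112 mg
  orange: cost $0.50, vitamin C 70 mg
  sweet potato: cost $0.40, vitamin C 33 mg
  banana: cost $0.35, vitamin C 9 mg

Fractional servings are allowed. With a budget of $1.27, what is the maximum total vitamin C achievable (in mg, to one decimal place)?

Vitamin C per dollar: broccoli 203.6, orange 140, sweet potato 82.5, banana 25.71.
With no serving limits, spend the whole cost allowance on broccoli: $1.27 / $0.55 × 112 mg = 258.6 mg.

258.6 mg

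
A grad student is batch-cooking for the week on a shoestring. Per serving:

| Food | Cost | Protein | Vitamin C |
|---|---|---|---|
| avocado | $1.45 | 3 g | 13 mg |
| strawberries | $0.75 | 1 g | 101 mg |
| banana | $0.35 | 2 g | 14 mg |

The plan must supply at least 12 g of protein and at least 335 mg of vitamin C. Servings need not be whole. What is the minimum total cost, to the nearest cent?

At the optimum either one food covers both requirements or two foods hit both targets exactly; no other combination can be cheaper.
avocado only: max(12/3, 335/13) = 25.77 servings → $37.37.
strawberries only: max(12/1, 335/101) = 12 servings → $9.00.
banana only: max(12/2, 335/14) = 23.93 servings → $8.38.
avocado + strawberries with both tight: 3.024 servings and 2.928 servings → $6.58.
avocado + banana with both targets exact would need a negative amount; discard.
strawberries + banana with both tight: 2.67 servings and 4.665 servings → $3.64.
Cheapest feasible corner: $3.64.

$3.64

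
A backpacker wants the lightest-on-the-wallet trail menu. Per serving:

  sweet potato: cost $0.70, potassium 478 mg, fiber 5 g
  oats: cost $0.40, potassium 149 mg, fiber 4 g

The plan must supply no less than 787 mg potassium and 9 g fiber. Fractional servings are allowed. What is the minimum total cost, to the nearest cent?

At the optimum either one food covers both requirements or two foods hit both targets exactly; no other combination can be cheaper.
sweet potato only: max(787/478, 9/5) = 1.8 servings → $1.26.
oats only: max(787/149, 9/4) = 5.282 servings → $2.11.
sweet potato + oats with both tight: 1.548 servings and 0.3145 servings → $1.21.
Cheapest feasible corner: $1.21.

$1.21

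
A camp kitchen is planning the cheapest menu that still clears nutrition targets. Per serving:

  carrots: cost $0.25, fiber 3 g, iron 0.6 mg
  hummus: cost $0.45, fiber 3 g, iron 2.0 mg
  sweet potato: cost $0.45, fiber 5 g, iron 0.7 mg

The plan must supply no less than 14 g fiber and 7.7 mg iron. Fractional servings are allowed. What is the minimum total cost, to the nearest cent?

This is a tiny linear program; its minimum lies at a vertex of the feasible set. List the vertices and price them.
carrots only: max(14/3, 7.7/0.6) = 12.83 servings → $3.21.
hummus only: max(14/3, 7.7/2.0) = 4.667 servings → $2.10.
sweet potato only: max(14/5, 7.7/0.7) = 11 servings → $4.95.
carrots + hummus with both tight: 1.167 servings and 3.5 servings → $1.87.
carrots + sweet potato: intersection lies outside the first quadrant.
hummus + sweet potato with both tight: 3.633 servings and 0.6203 servings → $1.91.
The minimum over all feasible corners is $1.87.

$1.87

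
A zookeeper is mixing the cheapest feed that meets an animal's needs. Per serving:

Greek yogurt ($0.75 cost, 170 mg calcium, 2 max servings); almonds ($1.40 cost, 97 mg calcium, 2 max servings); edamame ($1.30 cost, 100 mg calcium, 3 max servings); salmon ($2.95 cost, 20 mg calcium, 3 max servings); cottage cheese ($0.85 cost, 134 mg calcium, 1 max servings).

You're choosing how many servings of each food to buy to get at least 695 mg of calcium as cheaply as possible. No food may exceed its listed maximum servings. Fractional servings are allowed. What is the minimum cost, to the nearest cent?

Cost per mg of calcium: Greek yogurt $0.0044, cottage cheese $0.0063, edamame $0.0130, almonds $0.0144, salmon $0.1475.
Take 2 servings of Greek yogurt: +340.0 mg calcium for $1.50 (total $1.50, still need 355.0 mg).
Take 1 serving of cottage cheese: +134.0 mg calcium for $0.85 (total $2.35, still need 221.0 mg).
Take 2.21 servings of edamame: +221.0 mg calcium for $2.87 (total $5.22, still need 0.0 mg).
Filling from the cheapest source first is optimal under one linear minimum: $5.22.

$5.22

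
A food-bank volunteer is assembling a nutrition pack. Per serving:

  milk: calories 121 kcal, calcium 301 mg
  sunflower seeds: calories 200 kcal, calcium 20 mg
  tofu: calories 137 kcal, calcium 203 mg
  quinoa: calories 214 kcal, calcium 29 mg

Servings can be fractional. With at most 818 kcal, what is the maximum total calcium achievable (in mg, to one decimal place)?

2034.9 mg

Calcium per kcal: milk 2.488, tofu 1.482, quinoa 0.1355, sunflower seeds 0.1.
With no serving limits, spend the whole calories allowance on milk: 818 kcal / 121 kcal × 301 mg = 2034.9 mg.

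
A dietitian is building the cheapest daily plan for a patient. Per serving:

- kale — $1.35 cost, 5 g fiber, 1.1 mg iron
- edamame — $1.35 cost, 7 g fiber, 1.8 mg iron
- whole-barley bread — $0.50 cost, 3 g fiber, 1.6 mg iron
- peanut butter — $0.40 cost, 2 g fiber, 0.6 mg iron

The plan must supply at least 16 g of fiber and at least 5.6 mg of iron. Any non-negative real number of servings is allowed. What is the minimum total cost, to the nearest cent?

Minimising a linear cost over {fiber ≥ 16, iron ≥ 5.6, servings ≥ 0} — the optimum is at a vertex, using one or two foods.
kale only: max(16/5, 5.6/1.1) = 5.091 servings → $6.87.
edamame only: max(16/7, 5.6/1.8) = 3.111 servings → $4.20.
whole-barley bread only: max(16/3, 5.6/1.6) = 5.333 servings → $2.67.
peanut butter only: max(16/2, 5.6/0.6) = 9.333 servings → $3.73.
kale + edamame: intersection lies outside the first quadrant.
kale + whole-barley bread with both tight: 1.872 servings and 2.213 servings → $3.63.
kale + peanut butter with both targets exact would need a negative amount; discard.
edamame + whole-barley bread with both tight: 1.517 servings and 1.793 servings → $2.94.
edamame + peanut butter: the both-tight solution has a negative serving — not a feasible corner.
whole-barley bread + peanut butter with both tight: 1.143 servings and 6.286 servings → $3.09.
So the least-cost plan costs $2.67.

$2.67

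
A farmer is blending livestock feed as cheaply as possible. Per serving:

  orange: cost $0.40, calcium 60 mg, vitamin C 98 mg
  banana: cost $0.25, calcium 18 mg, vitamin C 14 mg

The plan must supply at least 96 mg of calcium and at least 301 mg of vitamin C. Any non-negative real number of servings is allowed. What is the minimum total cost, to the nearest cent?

Compare the cost at each extreme point of the feasible region.
orange only: max(96/60, 301/98) = 3.071 servings → $1.23.
banana only: max(96/18, 301/14) = 21.5 servings → $5.38.
orange + banana with both targets exact would need a negative amount; discard.
The minimum over all feasible corners is $1.23.

$1.23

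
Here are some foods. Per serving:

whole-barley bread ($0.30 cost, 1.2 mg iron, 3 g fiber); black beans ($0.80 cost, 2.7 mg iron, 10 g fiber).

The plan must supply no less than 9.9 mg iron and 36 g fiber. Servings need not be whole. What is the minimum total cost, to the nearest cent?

At the optimum either one food covers both requirements or two foods hit both targets exactly; no other combination can be cheaper.
whole-barley bread only: max(9.9/1.2, 36/3) = 12 servings → $3.60.
black beans only: max(9.9/2.7, 36/10) = 3.667 servings → $2.93.
whole-barley bread + black beans with both tight: 0.4615 servings and 3.462 servings → $2.91.
The minimum over all feasible corners is $2.91.

$2.91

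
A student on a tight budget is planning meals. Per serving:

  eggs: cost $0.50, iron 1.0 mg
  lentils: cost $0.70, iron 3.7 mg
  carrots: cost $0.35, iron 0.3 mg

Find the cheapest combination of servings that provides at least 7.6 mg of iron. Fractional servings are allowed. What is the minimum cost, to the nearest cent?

$1.44

Cost per mg of iron: lentils $0.1892, eggs $0.5000, carrots $1.1667.
With no serving limits, use only lentils: 7.6 mg / 3.7 mg = 2.054 servings × $0.70 = $1.44.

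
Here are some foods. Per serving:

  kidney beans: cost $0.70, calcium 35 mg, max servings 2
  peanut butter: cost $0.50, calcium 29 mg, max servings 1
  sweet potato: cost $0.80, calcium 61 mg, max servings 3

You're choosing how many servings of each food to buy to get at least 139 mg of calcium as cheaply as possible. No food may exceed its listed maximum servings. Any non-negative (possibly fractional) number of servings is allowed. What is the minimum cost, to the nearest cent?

Cost per mg of calcium: sweet potato $0.0131, peanut butter $0.0172, kidney beans $0.0200.
Take 2.279 servings of sweet potato: +139.0 mg calcium for $1.82 (total $1.82, still need 0.0 mg).
Filling from the cheapest source first is optimal under one linear minimum: $1.82.

$1.82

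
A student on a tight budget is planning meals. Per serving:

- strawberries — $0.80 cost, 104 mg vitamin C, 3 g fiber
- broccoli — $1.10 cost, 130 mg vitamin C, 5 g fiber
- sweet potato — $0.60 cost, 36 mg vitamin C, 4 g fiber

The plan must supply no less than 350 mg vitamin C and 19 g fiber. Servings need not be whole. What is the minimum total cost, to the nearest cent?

A basic optimal solution has at most two foods positive. Try each food alone and each pair with both targets met exactly.
strawberries only: max(350/104, 19/3) = 6.333 servings → $5.07.
broccoli only: max(350/130, 19/5) = 3.8 servings → $4.18.
sweet potato only: max(350/36, 19/4) = 9.722 servings → $5.83.
strawberries + broccoli with both targets exact would need a negative amount; discard.
strawberries + sweet potato with both tight: 2.325 servings and 3.006 servings → $3.66.
broccoli + sweet potato with both tight: 2.106 servings and 2.118 servings → $3.59.
So the least-cost plan costs $3.59.

$3.59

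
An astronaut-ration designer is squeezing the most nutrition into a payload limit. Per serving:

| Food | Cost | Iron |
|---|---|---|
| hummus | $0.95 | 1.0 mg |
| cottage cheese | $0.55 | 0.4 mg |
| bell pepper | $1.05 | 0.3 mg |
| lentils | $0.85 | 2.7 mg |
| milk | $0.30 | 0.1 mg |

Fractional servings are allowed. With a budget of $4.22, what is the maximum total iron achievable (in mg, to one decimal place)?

13.4 mg

Iron per dollar: lentils 3.176, hummus 1.053, cottage cheese 0.7273, milk 0.3333, bell pepper 0.2857.
With no serving limits, spend the whole cost allowance on lentils: $4.22 / $0.85 × 2.7 mg = 13.4 mg.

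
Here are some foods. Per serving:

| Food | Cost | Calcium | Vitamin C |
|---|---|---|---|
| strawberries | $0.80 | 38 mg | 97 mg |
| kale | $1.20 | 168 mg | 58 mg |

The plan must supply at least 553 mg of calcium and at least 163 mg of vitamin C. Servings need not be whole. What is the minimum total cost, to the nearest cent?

$3.95

Two binding constraints pin down two serving amounts, so the optimal mix uses at most two foods. The candidates are each food alone (scaled to the tighter of calcium/vitamin C) and each pair with both constraints tight.
strawberries only: max(553/38, 163/97) = 14.55 servings → $11.64.
kale only: max(553/168, 163/58) = 3.292 servings → $3.95.
strawberries + kale with both targets exact would need a negative amount; discard.
The minimum over all feasible corners is $3.95.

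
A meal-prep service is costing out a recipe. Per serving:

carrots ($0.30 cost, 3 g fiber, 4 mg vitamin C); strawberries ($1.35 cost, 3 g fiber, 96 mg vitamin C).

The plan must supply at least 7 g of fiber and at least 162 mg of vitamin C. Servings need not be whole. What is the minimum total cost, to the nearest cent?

$2.44

carrots only: max(7/3, 162/4) = 40.5 servings → $12.15.
strawberries only: max(7/3, 162/96) = 2.333 servings → $3.15.
carrots + strawberries with both tight: 0.6739 servings and 1.659 servings → $2.44.
Cheapest feasible corner: $2.44.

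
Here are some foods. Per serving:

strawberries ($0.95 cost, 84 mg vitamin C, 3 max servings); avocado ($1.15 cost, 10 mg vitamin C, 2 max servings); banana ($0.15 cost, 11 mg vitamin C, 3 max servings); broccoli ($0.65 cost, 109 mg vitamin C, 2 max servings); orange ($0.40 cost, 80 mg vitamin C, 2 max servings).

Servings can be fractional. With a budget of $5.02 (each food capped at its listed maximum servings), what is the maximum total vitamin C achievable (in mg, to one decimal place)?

635.1 mg

Vitamin C per dollar: orange 200, broccoli 167.7, strawberries 88.42, banana 73.33, avocado 8.696.
Take 2 servings of orange: spends $0.80, +160.0 mg vitamin C (running total 160.0 mg).
Take 2 servings of broccoli: spends $1.30, +218.0 mg vitamin C (running total 378.0 mg).
Take 3 servings of strawberries: spends $2.85, +252.0 mg vitamin C (running total 630.0 mg).
Take 0.4667 servings of banana: spends $0.07, +5.1 mg vitamin C (running total 635.1 mg).
Greedy by best ratio exhausts the cost allowance optimally: 635.1 mg.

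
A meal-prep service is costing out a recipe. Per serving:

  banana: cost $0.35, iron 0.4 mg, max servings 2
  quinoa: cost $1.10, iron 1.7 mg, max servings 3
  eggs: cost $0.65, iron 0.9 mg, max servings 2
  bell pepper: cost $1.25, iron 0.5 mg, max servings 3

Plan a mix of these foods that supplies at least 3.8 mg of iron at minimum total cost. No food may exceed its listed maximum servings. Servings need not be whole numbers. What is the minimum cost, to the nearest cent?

$2.46

Cost per mg of iron: quinoa $0.6471, eggs $0.7222, banana $0.8750, bell pepper $2.5000.
Take 2.235 servings of quinoa: +3.8 mg iron for $2.46 (total $2.46, still need 0.0 mg).
Filling from the cheapest source first is optimal under one linear minimum: $2.46.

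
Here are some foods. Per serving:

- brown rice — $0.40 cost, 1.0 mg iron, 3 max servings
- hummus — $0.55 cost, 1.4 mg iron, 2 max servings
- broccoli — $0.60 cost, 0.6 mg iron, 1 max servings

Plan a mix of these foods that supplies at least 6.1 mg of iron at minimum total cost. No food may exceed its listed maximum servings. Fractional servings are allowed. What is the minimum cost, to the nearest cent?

$2.60

Cost per mg of iron: hummus $0.3929, brown rice $0.4000, broccoli $1.0000.
Take 2 servings of hummus: +2.8 mg iron for $1.10 (total $1.10, still need 3.3 mg).
Take 3 servings of brown rice: +3.0 mg iron for $1.20 (total $2.30, still need 0.3 mg).
Take 0.5 servings of broccoli: +0.3 mg iron for $0.30 (total $2.60, still need 0.0 mg).
Filling from the cheapest source first is optimal under one linear minimum: $2.60.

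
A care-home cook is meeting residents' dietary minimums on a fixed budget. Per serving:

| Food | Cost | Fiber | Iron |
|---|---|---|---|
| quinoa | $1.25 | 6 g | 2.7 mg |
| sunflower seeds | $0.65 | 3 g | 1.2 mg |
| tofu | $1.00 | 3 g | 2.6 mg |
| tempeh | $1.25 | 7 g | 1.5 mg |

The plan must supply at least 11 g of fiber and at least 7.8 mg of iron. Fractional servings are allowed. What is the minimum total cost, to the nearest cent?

Check every corner: each single food scaled to meet both minima, and each pair solved so both constraints bind.
quinoa only: max(11/6, 7.8/2.7) = 2.889 servings → $3.61.
sunflower seeds only: max(11/3, 7.8/1.2) = 6.5 servings → $4.22.
tofu only: max(11/3, 7.8/2.6) = 3.667 servings → $3.67.
tempeh only: max(11/7, 7.8/1.5) = 5.2 servings → $6.50.
quinoa + sunflower seeds: the both-tight solution has a negative serving — not a feasible corner.
quinoa + tofu with both tight: 0.6933 servings and 2.28 servings → $3.15.
quinoa + tempeh with both targets exact would need a negative amount; discard.
sunflower seeds + tofu with both tight: 1.238 servings and 2.429 servings → $3.23.
sunflower seeds + tempeh: the both-tight solution has a negative serving — not a feasible corner.
tofu + tempeh with both tight: 2.781 servings and 0.3796 servings → $3.26.
So the least-cost plan costs $3.15.

$3.15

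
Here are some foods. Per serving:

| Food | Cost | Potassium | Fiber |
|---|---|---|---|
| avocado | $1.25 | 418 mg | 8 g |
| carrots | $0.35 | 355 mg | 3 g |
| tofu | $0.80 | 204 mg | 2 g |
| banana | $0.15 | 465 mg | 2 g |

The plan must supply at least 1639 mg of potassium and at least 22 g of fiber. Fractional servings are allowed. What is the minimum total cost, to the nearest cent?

$1.65

At the optimum either one food covers both requirements or two foods hit both targets exactly; no other combination can be cheaper.
avocado only: max(1639/418, 22/8) = 3.921 servings → $4.90.
carrots only: max(1639/355, 22/3) = 7.333 servings → $2.57.
tofu only: max(1639/204, 22/2) = 11 servings → $8.80.
banana only: max(1639/465, 22/2) = 11 servings → $1.65.
avocado + carrots with both tight: 1.824 servings and 2.469 servings → $3.14.
avocado + tofu with both tight: 1.52 servings and 4.92 servings → $5.84.
avocado + banana with both tight: 2.411 servings and 1.358 servings → $3.22.
carrots + tofu: the both-tight solution has a negative serving — not a feasible corner.
carrots + banana with both targets exact would need a negative amount; discard.
tofu + banana: the both-tight solution has a negative serving — not a feasible corner.
Cheapest feasible corner: $1.65.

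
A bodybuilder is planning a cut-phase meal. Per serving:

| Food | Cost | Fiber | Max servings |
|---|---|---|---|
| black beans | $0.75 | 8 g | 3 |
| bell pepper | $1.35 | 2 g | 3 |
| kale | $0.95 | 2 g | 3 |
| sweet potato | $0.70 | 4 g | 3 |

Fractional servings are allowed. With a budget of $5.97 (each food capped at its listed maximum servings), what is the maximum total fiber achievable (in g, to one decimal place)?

Fiber per dollar: black beans 10.67, sweet potato 5.714, kale 2.105, bell pepper 1.481.
Take 3 servings of black beans: spends $2.25, +24.0 g fiber (running total 24.0 g).
Take 3 servings of sweet potato: spends $2.10, +12.0 g fiber (running total 36.0 g).
Take 1.705 servings of kale: spends $1.62, +3.4 g fiber (running total 39.4 g).
Filling greedily by fiber-per-dollar is optimal for one linear limit, giving 39.4 g.

39.4 g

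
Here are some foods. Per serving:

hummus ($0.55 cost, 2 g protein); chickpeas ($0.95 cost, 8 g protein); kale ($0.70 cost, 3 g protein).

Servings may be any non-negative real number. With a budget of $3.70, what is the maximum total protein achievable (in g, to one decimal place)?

31.2 g

Protein per dollar: chickpeas 8.421, kale 4.286, hummus 3.636.
With no serving limits, spend the whole cost allowance on chickpeas: $3.70 / $0.95 × 8 g = 31.2 g.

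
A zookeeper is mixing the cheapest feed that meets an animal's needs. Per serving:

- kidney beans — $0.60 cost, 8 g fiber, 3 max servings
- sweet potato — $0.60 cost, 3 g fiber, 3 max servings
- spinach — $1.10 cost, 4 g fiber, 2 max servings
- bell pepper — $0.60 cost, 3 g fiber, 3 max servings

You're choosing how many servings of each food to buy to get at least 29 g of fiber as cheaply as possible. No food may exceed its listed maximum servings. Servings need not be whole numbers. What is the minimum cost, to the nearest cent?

$2.80

Cost per g of fiber: kidney beans $0.0750, sweet potato $0.2000, bell pepper $0.2000, spinach $0.2750.
Take 3 servings of kidney beans: +24.0 g fiber for $1.80 (total $1.80, still need 5.0 g).
Take 1.667 servings of sweet potato: +5.0 g fiber for $1.00 (total $2.80, still need 0.0 g).
Filling from the cheapest source first is optimal under one linear minimum: $2.80.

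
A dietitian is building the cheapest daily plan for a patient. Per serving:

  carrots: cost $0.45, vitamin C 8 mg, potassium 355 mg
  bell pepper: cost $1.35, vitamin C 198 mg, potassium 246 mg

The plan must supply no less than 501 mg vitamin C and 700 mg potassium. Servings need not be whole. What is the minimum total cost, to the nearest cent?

$3.50

carrots only: max(501/8, 700/355) = 62.62 servings → $28.18.
bell pepper only: max(501/198, 700/246) = 2.846 servings → $3.84.
carrots + bell pepper with both tight: 0.2247 servings and 2.521 servings → $3.50.
Cheapest feasible corner: $3.50.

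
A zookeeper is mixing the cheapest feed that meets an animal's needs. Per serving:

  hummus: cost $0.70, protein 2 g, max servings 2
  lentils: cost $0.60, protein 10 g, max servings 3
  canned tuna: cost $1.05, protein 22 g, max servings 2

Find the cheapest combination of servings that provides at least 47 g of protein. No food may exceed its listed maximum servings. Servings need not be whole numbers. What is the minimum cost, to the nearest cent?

$2.28

Cost per g of protein: canned tuna $0.0477, lentils $0.0600, hummus $0.3500.
Take 2 servings of canned tuna: +44.0 g protein for $2.10 (total $2.10, still need 3.0 g).
Take 0.3 servings of lentils: +3.0 g protein for $0.18 (total $2.28, still need 0.0 g).
Filling from the cheapest source first is optimal under one linear minimum: $2.28.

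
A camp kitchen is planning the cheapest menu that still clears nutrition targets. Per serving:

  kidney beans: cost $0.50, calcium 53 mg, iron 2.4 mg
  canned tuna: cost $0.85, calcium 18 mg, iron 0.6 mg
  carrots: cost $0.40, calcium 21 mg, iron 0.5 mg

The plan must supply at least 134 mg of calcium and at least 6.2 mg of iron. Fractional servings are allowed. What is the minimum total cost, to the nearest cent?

For a min-cost LP with two ≥-constraints, a basic feasible solution has at most two positive variables.
kidney beans only: max(134/53, 6.2/2.4) = 2.583 servings → $1.29.
canned tuna only: max(134/18, 6.2/0.6) = 10.33 servings → $8.78.
carrots only: max(134/21, 6.2/0.5) = 12.4 servings → $4.96.
kidney beans + canned tuna: intersection lies outside the first quadrant.
kidney beans + carrots: intersection lies outside the first quadrant.
canned tuna + carrots with both targets exact would need a negative amount; discard.
Cheapest feasible corner: $1.29.

$1.29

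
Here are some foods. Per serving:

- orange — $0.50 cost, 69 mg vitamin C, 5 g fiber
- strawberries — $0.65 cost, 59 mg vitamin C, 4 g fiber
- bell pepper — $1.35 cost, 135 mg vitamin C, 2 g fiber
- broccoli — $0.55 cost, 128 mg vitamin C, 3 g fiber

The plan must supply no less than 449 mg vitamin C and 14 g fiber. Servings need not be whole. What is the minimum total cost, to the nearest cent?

$2.14

This is a tiny linear program; its minimum lies at a vertex of the feasible set. List the vertices and price them.
orange only: max(449/69, 14/5) = 6.507 servings → $3.25.
strawberries only: max(449/59, 14/4) = 7.61 servings → $4.95.
bell pepper only: max(449/135, 14/2) = 7 servings → $9.45.
broccoli only: max(449/128, 14/3) = 4.667 servings → $2.57.
orange + strawberries: the both-tight solution has a negative serving — not a feasible corner.
orange + bell pepper with both tight: 1.847 servings and 2.382 servings → $4.14.
orange + broccoli with both tight: 1.028 servings and 2.954 servings → $2.14.
strawberries + bell pepper with both tight: 2.351 servings and 2.299 servings → $4.63.
strawberries + broccoli with both tight: 1.328 servings and 2.896 servings → $2.46.
bell pepper + broccoli: intersection lies outside the first quadrant.
Cheapest feasible corner: $2.14.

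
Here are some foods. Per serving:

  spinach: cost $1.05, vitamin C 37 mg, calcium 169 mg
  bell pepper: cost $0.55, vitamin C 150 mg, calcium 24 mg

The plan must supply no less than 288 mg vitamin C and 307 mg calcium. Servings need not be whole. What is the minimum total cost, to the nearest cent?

A basic optimal solution has at most two foods positive. Try each food alone and each pair with both targets met exactly.
spinach only: max(288/37, 307/169) = 7.784 servings → $8.17.
bell pepper only: max(288/150, 307/24) = 12.79 servings → $7.04.
spinach + bell pepper with both tight: 1.6 servings and 1.525 servings → $2.52.
So the least-cost plan costs $2.52.

$2.52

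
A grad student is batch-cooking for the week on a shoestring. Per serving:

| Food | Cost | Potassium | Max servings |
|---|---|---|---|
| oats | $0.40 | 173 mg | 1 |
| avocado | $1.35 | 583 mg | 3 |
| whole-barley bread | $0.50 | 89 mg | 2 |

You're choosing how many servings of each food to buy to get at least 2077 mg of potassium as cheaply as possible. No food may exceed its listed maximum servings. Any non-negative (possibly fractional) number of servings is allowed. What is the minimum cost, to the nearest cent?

$5.32

Cost per mg of potassium: oats $0.0023, avocado $0.0023, whole-barley bread $0.0056.
Take 1 serving of oats: +173.0 mg potassium for $0.40 (total $0.40, still need 1904.0 mg).
Take 3 servings of avocado: +1749.0 mg potassium for $4.05 (total $4.45, still need 155.0 mg).
Take 1.742 servings of whole-barley bread: +155.0 mg potassium for $0.87 (total $5.32, still need 0.0 mg).
Filling from the cheapest source first is optimal under one linear minimum: $5.32.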